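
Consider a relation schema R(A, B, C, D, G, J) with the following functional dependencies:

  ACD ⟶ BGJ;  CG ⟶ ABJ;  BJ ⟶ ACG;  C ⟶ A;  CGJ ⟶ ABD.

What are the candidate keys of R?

BJ, CD, CG

{B, J}⁺: BJ→ACG adds A, C, G; CGJ→ABD adds D → {A, B, C, D, G, J}. Minimal: {J}⁺ = {J}; {B}⁺ = {B} — none reach the full schema.
{C, D}⁺: C→A adds A; ACD→BGJ adds B, G, J → {A, B, C, D, G, J}. Minimal: {D}⁺ = {D}; {C}⁺ = {A, C} — none reach the full schema.
{C, G}⁺: CG→ABJ adds A, B, J; CGJ→ABD adds D → {A, B, C, D, G, J}. Minimal: {G}⁺ = {G}; {C}⁺ = {A, C} — none reach the full schema.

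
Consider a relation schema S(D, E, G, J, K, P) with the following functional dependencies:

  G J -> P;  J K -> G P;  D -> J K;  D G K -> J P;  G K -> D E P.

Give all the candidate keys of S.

{D}⁺: D→JK adds J, K; JK→GP adds G, P; GK→DEP adds E → {D, E, G, J, K, P}.
{G, K}⁺: GK→DEP adds D, E, P; D→JK adds J → {D, E, G, J, K, P}. Minimal: {K}⁺ = {K}; {G}⁺ = {G} — none reach the full schema.
{J, K}⁺: JK→GP adds G, P; GK→DEP adds D, E → {D, E, G, J, K, P}. Minimal: {K}⁺ = {K}; {J}⁺ = {J} — none reach the full schema.
Any other superkey contains one of these as a subset, so there are no further candidate keys.

{D}; {G, K}; {J, K}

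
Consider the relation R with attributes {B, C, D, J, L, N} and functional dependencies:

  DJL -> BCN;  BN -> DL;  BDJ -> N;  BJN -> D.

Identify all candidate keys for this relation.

Attribute J never appears on the right-hand side of any dependency, so J must belong to every candidate key.
{J}⁺ = {J}, which is not all of the schema, so we must add further attributes.
{B, D, J}⁺: BDJ→N adds N; BN→DL adds L; DJL→BCN adds C → {B, C, D, J, L, N}.
{B, J, N}⁺: BN→DL adds D, L; DJL→BCN adds C → {B, C, D, J, L, N}.
{D, J, L}⁺: DJL→BCN adds B, C, N → {B, C, D, J, L, N}.

{B, D, J}; {B, J, N}; {D, J, L}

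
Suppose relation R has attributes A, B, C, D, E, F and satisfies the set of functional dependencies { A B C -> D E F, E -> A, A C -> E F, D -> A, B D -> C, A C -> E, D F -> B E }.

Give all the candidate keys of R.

{B, D}; {C, D}; {D, F}; {A, B, C}; {B, C, E}

{B, D}⁺: D→A adds A; BD→C adds C; AC→E adds E; ABC→DEF adds F → {A, B, C, D, E, F}. Minimal: {D}⁺ = {A, D}; {B}⁺ = {B} — none reach the full schema.
{C, D}⁺: D→A adds A; AC→E adds E; AC→EF adds F; DF→BE adds B → {A, B, C, D, E, F}. Minimal: {D}⁺ = {A, D}; {C}⁺ = {C} — none reach the full schema.
{D, F}⁺: D→A adds A; DF→BE adds B, E; BD→C adds C → {A, B, C, D, E, F}. Minimal: {F}⁺ = {F}; {D}⁺ = {A, D} — none reach the full schema.
{A, B, C}⁺: ABC→DEF adds D, E, F → {A, B, C, D, E, F}. Minimal: {B, C}⁺ = {B, C}; {A, C}⁺ = {A, C, E, F}; {A, B}⁺ = {A, B} — none reach the full schema.
{B, C, E}⁺: E→A adds A; AC→EF adds F; ABC→DEF adds D → {A, B, C, D, E, F}. Minimal: {C, E}⁺ = {A, C, E, F}; {B, E}⁺ = {A, B, E}; {B, C}⁺ = {B, C} — none reach the full schema.
Any other superkey contains one of these as a subset, so there are no further candidate keys.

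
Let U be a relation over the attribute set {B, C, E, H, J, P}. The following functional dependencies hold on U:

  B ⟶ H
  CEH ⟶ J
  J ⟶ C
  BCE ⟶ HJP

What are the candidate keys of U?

{B, C, E}, {B, E, J}

Attributes B, E never appear on any right-hand side, so every candidate key must contain {B, E}.
{B, E}⁺ = {B, E, H}, which is not all of the schema, so we must add further attributes.
{B, C, E}⁺: B→H adds H; CEH→J adds J; BCE→HJP adds P → {B, C, E, H, J, P}. Minimal: {C, E}⁺ = {C, E}; {B, E}⁺ = {B, E, H}; {B, C}⁺ = {B, C, H} — none reach the full schema.
{B, E, J}⁺: B→H adds H; J→C adds C; BCE→HJP adds P → {B, C, E, H, J, P}. Minimal: {E, J}⁺ = {C, E, J}; {B, J}⁺ = {B, C, H, J}; {B, E}⁺ = {B, E, H} — none reach the full schema.
Any other superkey contains one of these as a subset, so there are no further candidate keys.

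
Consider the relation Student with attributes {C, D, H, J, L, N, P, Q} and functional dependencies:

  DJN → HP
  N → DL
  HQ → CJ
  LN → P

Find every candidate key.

Attributes N, Q never appear on any right-hand side, so every candidate key must contain {N, Q}.
{N, Q}⁺ = {D, L, N, P, Q}, which is not all of the schema, so we must add further attributes.
{H, N, Q}⁺: N→DL adds D, L; HQ→CJ adds C, J; LN→P adds P → {C, D, H, J, L, N, P, Q}.
{J, N, Q}⁺: N→DL adds D, L; LN→P adds P; DJN→HP adds H; HQ→CJ adds C → {C, D, H, J, L, N, P, Q}.
Any other superkey contains one of these as a subset, so there are no further candidate keys.

{H, N, Q}, {J, N, Q}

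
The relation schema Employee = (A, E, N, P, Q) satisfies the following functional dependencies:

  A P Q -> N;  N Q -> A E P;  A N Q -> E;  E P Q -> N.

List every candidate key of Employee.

{N, Q}; {A, P, Q}; {E, P, Q}

Attribute Q never appears on the right-hand side of any dependency, so Q must belong to every candidate key.
{Q}⁺ = {Q}, which is not all of the schema, so we must add further attributes.
{N, Q}⁺: NQ→AEP adds A, E, P → {A, E, N, P, Q}. Minimal: {Q}⁺ = {Q}; {N}⁺ = {N} — none reach the full schema.
{A, P, Q}⁺: APQ→N adds N; NQ→AEP adds E → {A, E, N, P, Q}. Minimal: {P, Q}⁺ = {P, Q}; {A, Q}⁺ = {A, Q}; {A, P}⁺ = {A, P} — none reach the full schema.
{E, P, Q}⁺: EPQ→N adds N; NQ→AEP adds A → {A, E, N, P, Q}. Minimal: {P, Q}⁺ = {P, Q}; {E, Q}⁺ = {E, Q}; {E, P}⁺ = {E, P} — none reach the full schema.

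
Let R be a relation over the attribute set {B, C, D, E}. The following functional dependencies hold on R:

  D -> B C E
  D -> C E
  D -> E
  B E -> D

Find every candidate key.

{D}, {B, E}

{D}⁺: D→BCE adds B, C, E → {B, C, D, E}.
{B, E}⁺: BE→D adds D; D→BCE adds C → {B, C, D, E}.
Any other superkey contains one of these as a subset, so there are no further candidate keys.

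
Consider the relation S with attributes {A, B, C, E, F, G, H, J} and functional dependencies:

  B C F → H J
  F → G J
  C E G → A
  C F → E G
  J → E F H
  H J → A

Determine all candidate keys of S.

(B, C, F); (B, C, J)

Attributes B, C never appear on any right-hand side, so every candidate key must contain {B, C}.
{B, C}⁺ = {B, C}, which is not all of the schema, so we must add further attributes.
{B, C, F}⁺: BCF→HJ adds H, J; F→GJ adds G; CF→EG adds E; HJ→A adds A → {A, B, C, E, F, G, H, J}. Minimal: {C, F}⁺ = {A, C, E, F, G, H, J}; {B, F}⁺ = {A, B, E, F, G, H, J}; {B, C}⁺ = {B, C} — none reach the full schema.
{B, C, J}⁺: J→EFH adds E, F, H; HJ→A adds A; F→GJ adds G → {A, B, C, E, F, G, H, J}. Minimal: {C, J}⁺ = {A, C, E, F, G, H, J}; {B, J}⁺ = {A, B, E, F, G, H, J}; {B, C}⁺ = {B, C} — none reach the full schema.
Any other superkey contains one of these as a subset, so there are no further candidate keys.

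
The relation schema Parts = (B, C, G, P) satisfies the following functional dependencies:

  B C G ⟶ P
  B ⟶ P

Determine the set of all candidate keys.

Attributes B, C, G never appear on any right-hand side, so every candidate key must contain {B, C, G}.
{B, C, G}⁺ = {B, C, G, P}, which is all of the schema, so {B, C, G} is the only candidate key.

{B, C, G}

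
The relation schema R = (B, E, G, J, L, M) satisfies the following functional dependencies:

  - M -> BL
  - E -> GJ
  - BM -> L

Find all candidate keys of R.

Attributes E, M never appear on any right-hand side, so every candidate key must contain {E, M}.
{E, M}⁺ = {B, E, G, J, L, M}, which is all of the schema, so {E, M} is the only candidate key.

EM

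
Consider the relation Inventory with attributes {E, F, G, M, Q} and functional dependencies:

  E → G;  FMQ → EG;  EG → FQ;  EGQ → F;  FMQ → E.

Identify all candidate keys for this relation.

{E, M}, {F, M, Q}

Attribute M never appears on the right-hand side of any dependency, so M must belong to every candidate key.
{M}⁺ = {M}, which is not all of the schema, so we must add further attributes.
{E, M}⁺: E→G adds G; EG→FQ adds F, Q → {E, F, G, M, Q}.
{F, M, Q}⁺: FMQ→EG adds E, G → {E, F, G, M, Q}.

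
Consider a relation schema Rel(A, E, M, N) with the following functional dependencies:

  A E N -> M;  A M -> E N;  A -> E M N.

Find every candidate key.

Attribute A never appears on the right-hand side of any dependency, so A must belong to every candidate key.
{A}⁺ = {A, E, M, N}, which is all of the schema, so {A} is the only candidate key.

A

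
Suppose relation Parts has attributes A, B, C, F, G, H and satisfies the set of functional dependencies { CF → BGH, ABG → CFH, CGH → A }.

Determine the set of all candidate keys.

{C, F}⁺: CF→BGH adds B, G, H; CGH→A adds A → {A, B, C, F, G, H}. Minimal: {F}⁺ = {F}; {C}⁺ = {C} — none reach the full schema.
{A, B, G}⁺: ABG→CFH adds C, F, H → {A, B, C, F, G, H}. Minimal: {B, G}⁺ = {B, G}; {A, G}⁺ = {A, G}; {A, B}⁺ = {A, B} — none reach the full schema.
{B, C, G, H}⁺: CGH→A adds A; ABG→CFH adds F → {A, B, C, F, G, H}. Minimal: {C, G, H}⁺ = {A, C, G, H}; {B, G, H}⁺ = {B, G, H}; {B, C, H}⁺ = {B, C, H}; … — none reach the full schema.

(C, F), (A, B, G), (B, C, G, H)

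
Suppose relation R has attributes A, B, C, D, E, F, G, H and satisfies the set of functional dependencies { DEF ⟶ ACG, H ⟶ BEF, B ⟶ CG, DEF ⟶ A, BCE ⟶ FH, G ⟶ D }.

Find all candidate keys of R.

{H}⁺: H→BEF adds B, E, F; B→CG adds C, G; G→D adds D; DEF→ACG adds A → {A, B, C, D, E, F, G, H}.
{B, E}⁺: B→CG adds C, G; BCE→FH adds F, H; G→D adds D; DEF→ACG adds A → {A, B, C, D, E, F, G, H}. Minimal: {E}⁺ = {E}; {B}⁺ = {B, C, D, G} — none reach the full schema.

{H}, {B, E}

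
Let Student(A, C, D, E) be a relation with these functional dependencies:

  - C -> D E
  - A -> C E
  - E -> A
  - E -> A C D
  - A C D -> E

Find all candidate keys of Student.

{A}⁺: A→CE adds C, E; E→ACD adds D → {A, C, D, E}.
{C}⁺: C→DE adds D, E; E→A adds A → {A, C, D, E}.
{E}⁺: E→A adds A; E→ACD adds C, D → {A, C, D, E}.

(A); (C); (E)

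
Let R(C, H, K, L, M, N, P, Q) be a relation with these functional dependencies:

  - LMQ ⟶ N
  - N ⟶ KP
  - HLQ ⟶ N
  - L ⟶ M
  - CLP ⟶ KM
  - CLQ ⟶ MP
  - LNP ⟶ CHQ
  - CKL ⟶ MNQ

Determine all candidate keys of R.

Attribute L never appears on the right-hand side of any dependency, so L must belong to every candidate key.
{L}⁺ = {L, M}, which is not all of the schema, so we must add further attributes.
{L, N}⁺: N→KP adds K, P; L→M adds M; LNP→CHQ adds C, H, Q → {C, H, K, L, M, N, P, Q}. Minimal: {N}⁺ = {K, N, P}; {L}⁺ = {L, M} — none reach the full schema.
{L, Q}⁺: L→M adds M; LMQ→N adds N; N→KP adds K, P; LNP→CHQ adds C, H → {C, H, K, L, M, N, P, Q}. Minimal: {Q}⁺ = {Q}; {L}⁺ = {L, M} — none reach the full schema.
{C, K, L}⁺: L→M adds M; CKL→MNQ adds N, Q; N→KP adds P; LNP→CHQ adds H → {C, H, K, L, M, N, P, Q}. Minimal: {K, L}⁺ = {K, L, M}; {C, L}⁺ = {C, L, M}; {C, K}⁺ = {C, K} — none reach the full schema.
{C, L, P}⁺: L→M adds M; CLP→KM adds K; CKL→MNQ adds N, Q; LNP→CHQ adds H → {C, H, K, L, M, N, P, Q}. Minimal: {L, P}⁺ = {L, M, P}; {C, P}⁺ = {C, P}; {C, L}⁺ = {C, L, M} — none reach the full schema.

(L, N), (L, Q), (C, K, L), (C, L, P)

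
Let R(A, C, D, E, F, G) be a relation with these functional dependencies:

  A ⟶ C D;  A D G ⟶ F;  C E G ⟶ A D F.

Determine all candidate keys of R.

(A, E, G), (C, E, G)

{A, E, G}⁺: A→CD adds C, D; ADG→F adds F → {A, C, D, E, F, G}. Minimal: {E, G}⁺ = {E, G}; {A, G}⁺ = {A, C, D, F, G}; {A, E}⁺ = {A, C, D, E} — none reach the full schema.
{C, E, G}⁺: CEG→ADF adds A, D, F → {A, C, D, E, F, G}. Minimal: {E, G}⁺ = {E, G}; {C, G}⁺ = {C, G}; {C, E}⁺ = {C, E} — none reach the full schema.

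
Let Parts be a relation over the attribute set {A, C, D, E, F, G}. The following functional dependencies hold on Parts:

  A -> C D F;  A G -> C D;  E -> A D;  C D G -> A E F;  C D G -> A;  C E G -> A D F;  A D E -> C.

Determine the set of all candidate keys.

AG, EG, CDG

Attribute G never appears on the right-hand side of any dependency, so G must belong to every candidate key.
{G}⁺ = {G}, which is not all of the schema, so we must add further attributes.
{A, G}⁺: A→CDF adds C, D, F; CDG→AEF adds E → {A, C, D, E, F, G}. Minimal: {G}⁺ = {G}; {A}⁺ = {A, C, D, F} — none reach the full schema.
{E, G}⁺: E→AD adds A, D; ADE→C adds C; A→CDF adds F → {A, C, D, E, F, G}. Minimal: {G}⁺ = {G}; {E}⁺ = {A, C, D, E, F} — none reach the full schema.
{C, D, G}⁺: CDG→AEF adds A, E, F → {A, C, D, E, F, G}. Minimal: {D, G}⁺ = {D, G}; {C, G}⁺ = {C, G}; {C, D}⁺ = {C, D} — none reach the full schema.
Any other superkey contains one of these as a subset, so there are no further candidate keys.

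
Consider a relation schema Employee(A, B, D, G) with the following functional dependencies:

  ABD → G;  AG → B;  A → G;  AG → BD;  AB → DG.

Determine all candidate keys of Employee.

Attribute A never appears on the right-hand side of any dependency, so A must belong to every candidate key.
{A}⁺ = {A, B, D, G}, which is all of the schema, so {A} is the only candidate key.

(A)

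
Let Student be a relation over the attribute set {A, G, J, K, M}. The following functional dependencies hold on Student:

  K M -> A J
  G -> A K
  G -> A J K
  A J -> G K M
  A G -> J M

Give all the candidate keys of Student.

(G), (A, J), (K, M)

{G}⁺: G→AK adds A, K; G→AJK adds J; AJ→GKM adds M → {A, G, J, K, M}.
{A, J}⁺: AJ→GKM adds G, K, M → {A, G, J, K, M}. Minimal: {J}⁺ = {J}; {A}⁺ = {A} — none reach the full schema.
{K, M}⁺: KM→AJ adds A, J; AJ→GKM adds G → {A, G, J, K, M}. Minimal: {M}⁺ = {M}; {K}⁺ = {K} — none reach the full schema.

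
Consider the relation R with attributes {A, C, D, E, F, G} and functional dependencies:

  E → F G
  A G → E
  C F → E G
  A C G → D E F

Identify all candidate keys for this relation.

Attributes A, C never appear on any right-hand side, so every candidate key must contain {A, C}.
{A, C}⁺ = {A, C}, which is not all of the schema, so we must add further attributes.
{A, C, E}⁺: E→FG adds F, G; ACG→DEF adds D → {A, C, D, E, F, G}.
{A, C, F}⁺: CF→EG adds E, G; ACG→DEF adds D → {A, C, D, E, F, G}.
{A, C, G}⁺: AG→E adds E; ACG→DEF adds D, F → {A, C, D, E, F, G}.
Any other superkey contains one of these as a subset, so there are no further candidate keys.

{A, C, E}, {A, C, F}, {A, C, G}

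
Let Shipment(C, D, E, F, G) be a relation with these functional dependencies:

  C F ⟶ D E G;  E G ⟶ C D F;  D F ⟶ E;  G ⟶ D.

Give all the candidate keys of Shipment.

{C, F}; {E, G}; {F, G}

{C, F}⁺: CF→DEG adds D, E, G → {C, D, E, F, G}. Minimal: {F}⁺ = {F}; {C}⁺ = {C} — none reach the full schema.
{E, G}⁺: EG→CDF adds C, D, F → {C, D, E, F, G}. Minimal: {G}⁺ = {D, G}; {E}⁺ = {E} — none reach the full schema.
{F, G}⁺: G→D adds D; DF→E adds E; EG→CDF adds C → {C, D, E, F, G}. Minimal: {G}⁺ = {D, G}; {F}⁺ = {F} — none reach the full schema.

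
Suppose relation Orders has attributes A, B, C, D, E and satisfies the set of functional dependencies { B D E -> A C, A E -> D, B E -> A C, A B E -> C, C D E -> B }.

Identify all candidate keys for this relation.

(B, E); (A, C, E); (C, D, E)

Attribute E never appears on the right-hand side of any dependency, so E must belong to every candidate key.
{E}⁺ = {E}, which is not all of the schema, so we must add further attributes.
{B, E}⁺: BE→AC adds A, C; AE→D adds D → {A, B, C, D, E}. Minimal: {E}⁺ = {E}; {B}⁺ = {B} — none reach the full schema.
{A, C, E}⁺: AE→D adds D; CDE→B adds B → {A, B, C, D, E}. Minimal: {C, E}⁺ = {C, E}; {A, E}⁺ = {A, D, E}; {A, C}⁺ = {A, C} — none reach the full schema.
{C, D, E}⁺: CDE→B adds B; BDE→AC adds A → {A, B, C, D, E}. Minimal: {D, E}⁺ = {D, E}; {C, E}⁺ = {C, E}; {C, D}⁺ = {C, D} — none reach the full schema.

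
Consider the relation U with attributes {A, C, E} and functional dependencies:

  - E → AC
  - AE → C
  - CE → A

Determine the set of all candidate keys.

Attribute E never appears on the right-hand side of any dependency, so E must belong to every candidate key.
{E}⁺ = {A, C, E}, which is all of the schema, so {E} is the only candidate key.

{E}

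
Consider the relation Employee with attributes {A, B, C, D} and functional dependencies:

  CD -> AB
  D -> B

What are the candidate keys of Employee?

Attributes C, D never appear on any right-hand side, so every candidate key must contain {C, D}.
{C, D}⁺ = {A, B, C, D}, which is all of the schema, so {C, D} is the only candidate key.

{C, D}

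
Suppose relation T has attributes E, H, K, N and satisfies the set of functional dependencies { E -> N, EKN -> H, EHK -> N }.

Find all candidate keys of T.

(E, K)

Attributes E, K never appear on any right-hand side, so every candidate key must contain {E, K}.
{E, K}⁺ = {E, H, K, N}, which is all of the schema, so {E, K} is the only candidate key.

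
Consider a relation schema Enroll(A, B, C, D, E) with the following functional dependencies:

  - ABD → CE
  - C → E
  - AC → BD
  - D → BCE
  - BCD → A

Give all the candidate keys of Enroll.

D, AC

{D}⁺: D→BCE adds B, C, E; BCD→A adds A → {A, B, C, D, E}.
{A, C}⁺: C→E adds E; AC→BD adds B, D → {A, B, C, D, E}. Minimal: {C}⁺ = {C, E}; {A}⁺ = {A} — none reach the full schema.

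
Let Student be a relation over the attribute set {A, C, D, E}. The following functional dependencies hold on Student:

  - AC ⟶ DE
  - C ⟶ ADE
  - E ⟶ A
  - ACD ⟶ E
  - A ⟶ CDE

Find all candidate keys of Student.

{A}⁺: A→CDE adds C, D, E → {A, C, D, E}.
{C}⁺: C→ADE adds A, D, E → {A, C, D, E}.
{E}⁺: E→A adds A; A→CDE adds C, D → {A, C, D, E}.

A; C; E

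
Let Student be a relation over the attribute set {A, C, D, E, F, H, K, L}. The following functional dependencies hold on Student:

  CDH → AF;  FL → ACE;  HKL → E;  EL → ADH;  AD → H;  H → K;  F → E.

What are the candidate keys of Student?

{F, L}⁺: FL→ACE adds A, C, E; EL→ADH adds D, H; H→K adds K → {A, C, D, E, F, H, K, L}. Minimal: {L}⁺ = {L}; {F}⁺ = {E, F} — none reach the full schema.
{C, E, L}⁺: EL→ADH adds A, D, H; H→K adds K; CDH→AF adds F → {A, C, D, E, F, H, K, L}. Minimal: {E, L}⁺ = {A, D, E, H, K, L}; {C, L}⁺ = {C, L}; {C, E}⁺ = {C, E} — none reach the full schema.
{C, H, L}⁺: H→K adds K; HKL→E adds E; EL→ADH adds A, D; CDH→AF adds F → {A, C, D, E, F, H, K, L}. Minimal: {H, L}⁺ = {A, D, E, H, K, L}; {C, L}⁺ = {C, L}; {C, H}⁺ = {C, H, K} — none reach the full schema.
{A, C, D, L}⁺: AD→H adds H; H→K adds K; CDH→AF adds F; FL→ACE adds E → {A, C, D, E, F, H, K, L}. Minimal: {C, D, L}⁺ = {C, D, L}; {A, D, L}⁺ = {A, D, E, H, K, L}; {A, C, L}⁺ = {A, C, L}; … — none reach the full schema.
Any other superkey contains one of these as a subset, so there are no further candidate keys.

{F, L}, {C, E, L}, {C, H, L}, {A, C, D, L}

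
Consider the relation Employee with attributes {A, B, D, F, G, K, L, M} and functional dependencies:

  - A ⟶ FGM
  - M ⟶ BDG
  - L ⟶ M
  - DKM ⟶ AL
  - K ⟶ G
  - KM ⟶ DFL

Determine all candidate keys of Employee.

{A, K}⁺: A→FGM adds F, G, M; M→BDG adds B, D; DKM→AL adds L → {A, B, D, F, G, K, L, M}. Minimal: {K}⁺ = {G, K}; {A}⁺ = {A, B, D, F, G, M} — none reach the full schema.
{K, L}⁺: L→M adds M; K→G adds G; KM→DFL adds D, F; M→BDG adds B; DKM→AL adds A → {A, B, D, F, G, K, L, M}. Minimal: {L}⁺ = {B, D, G, L, M}; {K}⁺ = {G, K} — none reach the full schema.
{K, M}⁺: M→BDG adds B, D, G; DKM→AL adds A, L; KM→DFL adds F → {A, B, D, F, G, K, L, M}. Minimal: {M}⁺ = {B, D, G, M}; {K}⁺ = {G, K} — none reach the full schema.
Any other superkey contains one of these as a subset, so there are no further candidate keys.

{A, K}; {K, L}; {K, M}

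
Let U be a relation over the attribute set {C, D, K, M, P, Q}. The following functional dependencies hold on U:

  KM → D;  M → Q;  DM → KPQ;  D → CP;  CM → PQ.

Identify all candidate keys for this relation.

DM; KM

{D, M}⁺: M→Q adds Q; DM→KPQ adds K, P; D→CP adds C → {C, D, K, M, P, Q}. Minimal: {M}⁺ = {M, Q}; {D}⁺ = {C, D, P} — none reach the full schema.
{K, M}⁺: KM→D adds D; M→Q adds Q; DM→KPQ adds P; D→CP adds C → {C, D, K, M, P, Q}. Minimal: {M}⁺ = {M, Q}; {K}⁺ = {K} — none reach the full schema.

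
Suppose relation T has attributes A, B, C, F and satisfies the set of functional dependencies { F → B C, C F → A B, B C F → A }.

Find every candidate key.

Attribute F never appears on the right-hand side of any dependency, so F must belong to every candidate key.
{F}⁺ = {A, B, C, F}, which is all of the schema, so {F} is the only candidate key.

F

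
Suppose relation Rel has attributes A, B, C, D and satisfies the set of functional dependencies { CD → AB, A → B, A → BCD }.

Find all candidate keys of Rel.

{A}, {C, D}

{A}⁺: A→B adds B; A→BCD adds C, D → {A, B, C, D}.
{C, D}⁺: CD→AB adds A, B → {A, B, C, D}.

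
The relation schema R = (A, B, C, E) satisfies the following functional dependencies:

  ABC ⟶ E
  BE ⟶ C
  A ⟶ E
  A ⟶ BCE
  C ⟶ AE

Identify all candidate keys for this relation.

(A), (C), (B, E)

{A}⁺: A→E adds E; A→BCE adds B, C → {A, B, C, E}.
{C}⁺: C→AE adds A, E; A→BCE adds B → {A, B, C, E}.
{B, E}⁺: BE→C adds C; C→AE adds A → {A, B, C, E}.
Any other superkey contains one of these as a subset, so there are no further candidate keys.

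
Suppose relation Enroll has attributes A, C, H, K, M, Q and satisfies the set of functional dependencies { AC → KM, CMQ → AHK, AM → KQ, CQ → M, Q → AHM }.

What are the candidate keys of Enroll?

Attribute C never appears on the right-hand side of any dependency, so C must belong to every candidate key.
{C}⁺ = {C}, which is not all of the schema, so we must add further attributes.
{A, C}⁺: AC→KM adds K, M; AM→KQ adds Q; Q→AHM adds H → {A, C, H, K, M, Q}. Minimal: {C}⁺ = {C}; {A}⁺ = {A} — none reach the full schema.
{C, Q}⁺: CQ→M adds M; Q→AHM adds A, H; AC→KM adds K → {A, C, H, K, M, Q}. Minimal: {Q}⁺ = {A, H, K, M, Q}; {C}⁺ = {C} — none reach the full schema.
Any other superkey contains one of these as a subset, so there are no further candidate keys.

{A, C}, {C, Q}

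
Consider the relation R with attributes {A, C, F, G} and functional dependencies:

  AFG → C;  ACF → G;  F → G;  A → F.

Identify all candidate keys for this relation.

Attribute A never appears on the right-hand side of any dependency, so A must belong to every candidate key.
{A}⁺ = {A, C, F, G}, which is all of the schema, so {A} is the only candidate key.

A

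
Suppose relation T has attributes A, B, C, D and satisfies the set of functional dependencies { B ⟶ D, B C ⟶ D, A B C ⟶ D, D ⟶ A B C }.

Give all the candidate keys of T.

B, D

{B}⁺: B→D adds D; D→ABC adds A, C → {A, B, C, D}.
{D}⁺: D→ABC adds A, B, C → {A, B, C, D}.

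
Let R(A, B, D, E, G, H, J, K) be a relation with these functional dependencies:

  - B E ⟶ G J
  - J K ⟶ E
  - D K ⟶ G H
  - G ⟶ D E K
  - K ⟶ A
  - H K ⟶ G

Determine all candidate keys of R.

Attribute B never appears on the right-hand side of any dependency, so B must belong to every candidate key.
{B}⁺ = {B}, which is not all of the schema, so we must add further attributes.
{B, E}⁺: BE→GJ adds G, J; G→DEK adds D, K; K→A adds A; DK→GH adds H → {A, B, D, E, G, H, J, K}.
{B, G}⁺: G→DEK adds D, E, K; K→A adds A; BE→GJ adds J; DK→GH adds H → {A, B, D, E, G, H, J, K}.
{B, D, K}⁺: DK→GH adds G, H; G→DEK adds E; K→A adds A; BE→GJ adds J → {A, B, D, E, G, H, J, K}.
{B, H, K}⁺: K→A adds A; HK→G adds G; G→DEK adds D, E; BE→GJ adds J → {A, B, D, E, G, H, J, K}.
{B, J, K}⁺: JK→E adds E; K→A adds A; BE→GJ adds G; G→DEK adds D; DK→GH adds H → {A, B, D, E, G, H, J, K}.

{B, E}, {B, G}, {B, D, K}, {B, H, K}, {B, J, K}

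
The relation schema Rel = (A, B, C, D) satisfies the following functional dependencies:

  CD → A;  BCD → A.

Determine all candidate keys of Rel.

{B, C, D}

Attributes B, C, D never appear on any right-hand side, so every candidate key must contain {B, C, D}.
{B, C, D}⁺ = {A, B, C, D}, which is all of the schema, so {B, C, D} is the only candidate key.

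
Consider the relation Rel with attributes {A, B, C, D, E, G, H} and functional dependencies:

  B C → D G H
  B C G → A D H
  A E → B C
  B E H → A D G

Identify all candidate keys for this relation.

AE, BCE, BEH

Attribute E never appears on the right-hand side of any dependency, so E must belong to every candidate key.
{E}⁺ = {E}, which is not all of the schema, so we must add further attributes.
{A, E}⁺: AE→BC adds B, C; BC→DGH adds D, G, H → {A, B, C, D, E, G, H}. Minimal: {E}⁺ = {E}; {A}⁺ = {A} — none reach the full schema.
{B, C, E}⁺: BC→DGH adds D, G, H; BCG→ADH adds A → {A, B, C, D, E, G, H}. Minimal: {C, E}⁺ = {C, E}; {B, E}⁺ = {B, E}; {B, C}⁺ = {A, B, C, D, G, H} — none reach the full schema.
{B, E, H}⁺: BEH→ADG adds A, D, G; AE→BC adds C → {A, B, C, D, E, G, H}. Minimal: {E, H}⁺ = {E, H}; {B, H}⁺ = {B, H}; {B, E}⁺ = {B, E} — none reach the full schema.
Any other superkey contains one of these as a subset, so there are no further candidate keys.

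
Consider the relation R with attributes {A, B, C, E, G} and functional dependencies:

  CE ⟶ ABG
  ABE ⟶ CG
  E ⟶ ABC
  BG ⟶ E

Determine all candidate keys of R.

(E); (B, G)

{E}⁺: E→ABC adds A, B, C; CE→ABG adds G → {A, B, C, E, G}.
{B, G}⁺: BG→E adds E; E→ABC adds A, C → {A, B, C, E, G}. Minimal: {G}⁺ = {G}; {B}⁺ = {B} — none reach the full schema.
Any other superkey contains one of these as a subset, so there are no further candidate keys.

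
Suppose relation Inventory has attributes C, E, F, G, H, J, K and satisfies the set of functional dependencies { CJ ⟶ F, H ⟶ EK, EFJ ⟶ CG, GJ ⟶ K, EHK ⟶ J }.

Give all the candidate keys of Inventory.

Attribute H never appears on the right-hand side of any dependency, so H must belong to every candidate key.
{H}⁺ = {E, H, J, K}, which is not all of the schema, so we must add further attributes.
{C, H}⁺: H→EK adds E, K; EHK→J adds J; CJ→F adds F; EFJ→CG adds G → {C, E, F, G, H, J, K}. Minimal: {H}⁺ = {E, H, J, K}; {C}⁺ = {C} — none reach the full schema.
{F, H}⁺: H→EK adds E, K; EHK→J adds J; EFJ→CG adds C, G → {C, E, F, G, H, J, K}. Minimal: {H}⁺ = {E, H, J, K}; {F}⁺ = {F} — none reach the full schema.

{C, H}, {F, H}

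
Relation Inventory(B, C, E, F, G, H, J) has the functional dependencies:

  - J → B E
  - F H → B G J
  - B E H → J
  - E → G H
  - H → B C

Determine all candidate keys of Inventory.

(E, F), (F, H), (F, J)

Attribute F never appears on the right-hand side of any dependency, so F must belong to every candidate key.
{F}⁺ = {F}, which is not all of the schema, so we must add further attributes.
{E, F}⁺: E→GH adds G, H; H→BC adds B, C; FH→BGJ adds J → {B, C, E, F, G, H, J}. Minimal: {F}⁺ = {F}; {E}⁺ = {B, C, E, G, H, J} — none reach the full schema.
{F, H}⁺: FH→BGJ adds B, G, J; H→BC adds C; J→BE adds E → {B, C, E, F, G, H, J}. Minimal: {H}⁺ = {B, C, H}; {F}⁺ = {F} — none reach the full schema.
{F, J}⁺: J→BE adds B, E; E→GH adds G, H; H→BC adds C → {B, C, E, F, G, H, J}. Minimal: {J}⁺ = {B, C, E, G, H, J}; {F}⁺ = {F} — none reach the full schema.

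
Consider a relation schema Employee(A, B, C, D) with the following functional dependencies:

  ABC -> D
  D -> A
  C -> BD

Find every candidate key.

{C}

Attribute C never appears on the right-hand side of any dependency, so C must belong to every candidate key.
{C}⁺ = {A, B, C, D}, which is all of the schema, so {C} is the only candidate key.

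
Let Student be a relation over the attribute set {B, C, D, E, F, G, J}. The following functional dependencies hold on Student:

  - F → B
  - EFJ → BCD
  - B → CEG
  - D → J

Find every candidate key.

(D, F), (F, J)

Attribute F never appears on the right-hand side of any dependency, so F must belong to every candidate key.
{F}⁺ = {B, C, E, F, G}, which is not all of the schema, so we must add further attributes.
{D, F}⁺: F→B adds B; B→CEG adds C, E, G; D→J adds J → {B, C, D, E, F, G, J}. Minimal: {F}⁺ = {B, C, E, F, G}; {D}⁺ = {D, J} — none reach the full schema.
{F, J}⁺: F→B adds B; B→CEG adds C, E, G; EFJ→BCD adds D → {B, C, D, E, F, G, J}. Minimal: {J}⁺ = {J}; {F}⁺ = {B, C, E, F, G} — none reach the full schema.
Any other superkey contains one of these as a subset, so there are no further candidate keys.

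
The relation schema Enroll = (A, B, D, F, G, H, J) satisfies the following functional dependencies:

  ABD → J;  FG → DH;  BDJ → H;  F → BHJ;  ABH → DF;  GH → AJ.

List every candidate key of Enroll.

Attribute G never appears on the right-hand side of any dependency, so G must belong to every candidate key.
{G}⁺ = {G}, which is not all of the schema, so we must add further attributes.
{F, G}⁺: FG→DH adds D, H; F→BHJ adds B, J; GH→AJ adds A → {A, B, D, F, G, H, J}. Minimal: {G}⁺ = {G}; {F}⁺ = {B, F, H, J} — none reach the full schema.
{B, G, H}⁺: GH→AJ adds A, J; ABH→DF adds D, F → {A, B, D, F, G, H, J}. Minimal: {G, H}⁺ = {A, G, H, J}; {B, H}⁺ = {B, H}; {B, G}⁺ = {B, G} — none reach the full schema.
{A, B, D, G}⁺: ABD→J adds J; BDJ→H adds H; ABH→DF adds F → {A, B, D, F, G, H, J}. Minimal: {B, D, G}⁺ = {B, D, G}; {A, D, G}⁺ = {A, D, G}; {A, B, G}⁺ = {A, B, G}; … — none reach the full schema.
{B, D, G, J}⁺: BDJ→H adds H; GH→AJ adds A; ABH→DF adds F → {A, B, D, F, G, H, J}. Minimal: {D, G, J}⁺ = {D, G, J}; {B, G, J}⁺ = {B, G, J}; {B, D, J}⁺ = {B, D, H, J}; … — none reach the full schema.
Any other superkey contains one of these as a subset, so there are no further candidate keys.

{F, G}, {B, G, H}, {A, B, D, G}, {B, D, G, J}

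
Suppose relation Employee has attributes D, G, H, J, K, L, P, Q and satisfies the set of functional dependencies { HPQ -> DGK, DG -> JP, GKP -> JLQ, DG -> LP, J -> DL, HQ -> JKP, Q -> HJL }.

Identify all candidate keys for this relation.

Q, DGK, GJK, GKP

{Q}⁺: Q→HJL adds H, J, L; J→DL adds D; HQ→JKP adds K, P; HPQ→DGK adds G → {D, G, H, J, K, L, P, Q}.
{D, G, K}⁺: DG→JP adds J, P; GKP→JLQ adds L, Q; Q→HJL adds H → {D, G, H, J, K, L, P, Q}.
{G, J, K}⁺: J→DL adds D, L; DG→JP adds P; GKP→JLQ adds Q; Q→HJL adds H → {D, G, H, J, K, L, P, Q}.
{G, K, P}⁺: GKP→JLQ adds J, L, Q; J→DL adds D; Q→HJL adds H → {D, G, H, J, K, L, P, Q}.
Any other superkey contains one of these as a subset, so there are no further candidate keys.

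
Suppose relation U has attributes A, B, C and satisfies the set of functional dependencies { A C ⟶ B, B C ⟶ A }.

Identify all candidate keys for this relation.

(A, C), (B, C)

Attribute C never appears on the right-hand side of any dependency, so C must belong to every candidate key.
{C}⁺ = {C}, which is not all of the schema, so we must add further attributes.
{A, C}⁺: AC→B adds B → {A, B, C}. Minimal: {C}⁺ = {C}; {A}⁺ = {A} — none reach the full schema.
{B, C}⁺: BC→A adds A → {A, B, C}. Minimal: {C}⁺ = {C}; {B}⁺ = {B} — none reach the full schema.
Any other superkey contains one of these as a subset, so there are no further candidate keys.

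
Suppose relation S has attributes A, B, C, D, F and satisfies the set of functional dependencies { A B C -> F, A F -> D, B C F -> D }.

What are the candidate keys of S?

Attributes A, B, C never appear on any right-hand side, so every candidate key must contain {A, B, C}.
{A, B, C}⁺ = {A, B, C, D, F}, which is all of the schema, so {A, B, C} is the only candidate key.

{A, B, C}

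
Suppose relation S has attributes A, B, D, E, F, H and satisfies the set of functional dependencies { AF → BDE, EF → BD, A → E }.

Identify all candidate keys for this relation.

{A, F, H}

{A, F, H}⁺: AF→BDE adds B, D, E → {A, B, D, E, F, H}.
No other minimal superkey exists.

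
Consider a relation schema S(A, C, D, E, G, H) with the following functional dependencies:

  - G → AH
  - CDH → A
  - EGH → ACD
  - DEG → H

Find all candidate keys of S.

EG

{E, G}⁺: G→AH adds A, H; EGH→ACD adds C, D → {A, C, D, E, G, H}. Minimal: {G}⁺ = {A, G, H}; {E}⁺ = {E} — none reach the full schema.
No other minimal superkey exists.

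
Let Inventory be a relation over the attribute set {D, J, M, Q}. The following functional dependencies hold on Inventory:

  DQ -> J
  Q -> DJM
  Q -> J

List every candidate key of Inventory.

Attribute Q never appears on the right-hand side of any dependency, so Q must belong to every candidate key.
{Q}⁺ = {D, J, M, Q}, which is all of the schema, so {Q} is the only candidate key.

Q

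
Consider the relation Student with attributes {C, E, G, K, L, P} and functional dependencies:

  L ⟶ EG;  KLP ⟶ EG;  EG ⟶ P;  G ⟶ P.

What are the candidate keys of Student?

{C, K, L}⁺: L→EG adds E, G; EG→P adds P → {C, E, G, K, L, P}.

(C, K, L)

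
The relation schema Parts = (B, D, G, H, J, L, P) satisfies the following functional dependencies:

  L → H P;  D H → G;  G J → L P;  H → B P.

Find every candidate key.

(D, G, J); (D, H, J); (D, J, L)

{D, G, J}⁺: GJ→LP adds L, P; L→HP adds H; H→BP adds B → {B, D, G, H, J, L, P}.
{D, H, J}⁺: DH→G adds G; GJ→LP adds L, P; H→BP adds B → {B, D, G, H, J, L, P}.
{D, J, L}⁺: L→HP adds H, P; DH→G adds G; H→BP adds B → {B, D, G, H, J, L, P}.
Any other superkey contains one of these as a subset, so there are no further candidate keys.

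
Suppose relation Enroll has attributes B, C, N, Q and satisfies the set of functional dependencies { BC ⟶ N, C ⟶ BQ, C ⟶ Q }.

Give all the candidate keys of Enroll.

(C)

Attribute C never appears on the right-hand side of any dependency, so C must belong to every candidate key.
{C}⁺ = {B, C, N, Q}, which is all of the schema, so {C} is the only candidate key.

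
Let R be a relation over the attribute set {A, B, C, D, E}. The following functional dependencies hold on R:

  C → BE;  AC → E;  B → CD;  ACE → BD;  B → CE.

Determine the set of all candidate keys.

AB; AC

{A, B}⁺: B→CD adds C, D; B→CE adds E → {A, B, C, D, E}. Minimal: {B}⁺ = {B, C, D, E}; {A}⁺ = {A} — none reach the full schema.
{A, C}⁺: C→BE adds B, E; B→CD adds D → {A, B, C, D, E}. Minimal: {C}⁺ = {B, C, D, E}; {A}⁺ = {A} — none reach the full schema.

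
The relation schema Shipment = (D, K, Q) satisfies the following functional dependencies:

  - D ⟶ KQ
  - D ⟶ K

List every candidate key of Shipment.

Attribute D never appears on the right-hand side of any dependency, so D must belong to every candidate key.
{D}⁺ = {D, K, Q}, which is all of the schema, so {D} is the only candidate key.

{D}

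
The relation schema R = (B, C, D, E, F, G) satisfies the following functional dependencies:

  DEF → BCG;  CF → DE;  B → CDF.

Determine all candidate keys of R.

(B), (C, F), (D, E, F)

{B}⁺: B→CDF adds C, D, F; CF→DE adds E; DEF→BCG adds G → {B, C, D, E, F, G}.
{C, F}⁺: CF→DE adds D, E; DEF→BCG adds B, G → {B, C, D, E, F, G}. Minimal: {F}⁺ = {F}; {C}⁺ = {C} — none reach the full schema.
{D, E, F}⁺: DEF→BCG adds B, C, G → {B, C, D, E, F, G}. Minimal: {E, F}⁺ = {E, F}; {D, F}⁺ = {D, F}; {D, E}⁺ = {D, E} — none reach the full schema.
Any other superkey contains one of these as a subset, so there are no further candidate keys.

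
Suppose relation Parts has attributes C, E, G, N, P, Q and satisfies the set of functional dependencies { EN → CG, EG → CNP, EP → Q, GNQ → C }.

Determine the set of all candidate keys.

EG, EN

{E, G}⁺: EG→CNP adds C, N, P; EP→Q adds Q → {C, E, G, N, P, Q}. Minimal: {G}⁺ = {G}; {E}⁺ = {E} — none reach the full schema.
{E, N}⁺: EN→CG adds C, G; EG→CNP adds P; EP→Q adds Q → {C, E, G, N, P, Q}. Minimal: {N}⁺ = {N}; {E}⁺ = {E} — none reach the full schema.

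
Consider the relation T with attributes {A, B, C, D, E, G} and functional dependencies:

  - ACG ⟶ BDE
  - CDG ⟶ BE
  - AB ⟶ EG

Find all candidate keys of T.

{A, B, C}, {A, C, G}

Attributes A, C never appear on any right-hand side, so every candidate key must contain {A, C}.
{A, C}⁺ = {A, C}, which is not all of the schema, so we must add further attributes.
{A, B, C}⁺: AB→EG adds E, G; ACG→BDE adds D → {A, B, C, D, E, G}.
{A, C, G}⁺: ACG→BDE adds B, D, E → {A, B, C, D, E, G}.
Any other superkey contains one of these as a subset, so there are no further candidate keys.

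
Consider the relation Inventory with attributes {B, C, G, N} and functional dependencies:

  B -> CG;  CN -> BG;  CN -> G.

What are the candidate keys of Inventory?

{B, N}; {C, N}

Attribute N never appears on the right-hand side of any dependency, so N must belong to every candidate key.
{N}⁺ = {N}, which is not all of the schema, so we must add further attributes.
{B, N}⁺: B→CG adds C, G → {B, C, G, N}. Minimal: {N}⁺ = {N}; {B}⁺ = {B, C, G} — none reach the full schema.
{C, N}⁺: CN→BG adds B, G → {B, C, G, N}. Minimal: {N}⁺ = {N}; {C}⁺ = {C} — none reach the full schema.
Any other superkey contains one of these as a subset, so there are no further candidate keys.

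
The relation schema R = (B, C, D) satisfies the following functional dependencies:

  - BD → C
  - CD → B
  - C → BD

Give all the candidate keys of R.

{C}, {B, D}

{C}⁺: C→BD adds B, D → {B, C, D}.
{B, D}⁺: BD→C adds C → {B, C, D}. Minimal: {D}⁺ = {D}; {B}⁺ = {B} — none reach the full schema.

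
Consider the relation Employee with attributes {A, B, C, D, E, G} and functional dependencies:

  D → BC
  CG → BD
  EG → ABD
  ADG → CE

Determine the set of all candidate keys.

Attribute G never appears on the right-hand side of any dependency, so G must belong to every candidate key.
{G}⁺ = {G}, which is not all of the schema, so we must add further attributes.
{E, G}⁺: EG→ABD adds A, B, D; ADG→CE adds C → {A, B, C, D, E, G}.
{A, C, G}⁺: CG→BD adds B, D; ADG→CE adds E → {A, B, C, D, E, G}.
{A, D, G}⁺: D→BC adds B, C; ADG→CE adds E → {A, B, C, D, E, G}.

{E, G}, {A, C, G}, {A, D, G}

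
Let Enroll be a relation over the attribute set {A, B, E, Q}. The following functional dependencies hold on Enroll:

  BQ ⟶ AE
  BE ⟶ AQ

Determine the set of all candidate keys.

BE, BQ

{B, E}⁺: BE→AQ adds A, Q → {A, B, E, Q}.
{B, Q}⁺: BQ→AE adds A, E → {A, B, E, Q}.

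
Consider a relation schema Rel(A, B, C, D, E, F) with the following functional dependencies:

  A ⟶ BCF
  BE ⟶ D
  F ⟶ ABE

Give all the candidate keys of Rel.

{A}⁺: A→BCF adds B, C, F; F→ABE adds E; BE→D adds D → {A, B, C, D, E, F}.
{F}⁺: F→ABE adds A, B, E; A→BCF adds C; BE→D adds D → {A, B, C, D, E, F}.

A, F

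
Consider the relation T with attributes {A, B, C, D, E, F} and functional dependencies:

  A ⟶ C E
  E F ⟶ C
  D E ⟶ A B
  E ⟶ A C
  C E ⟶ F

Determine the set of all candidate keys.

{A, D}; {D, E}

Attribute D never appears on the right-hand side of any dependency, so D must belong to every candidate key.
{D}⁺ = {D}, which is not all of the schema, so we must add further attributes.
{A, D}⁺: A→CE adds C, E; DE→AB adds B; CE→F adds F → {A, B, C, D, E, F}.
{D, E}⁺: DE→AB adds A, B; E→AC adds C; CE→F adds F → {A, B, C, D, E, F}.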